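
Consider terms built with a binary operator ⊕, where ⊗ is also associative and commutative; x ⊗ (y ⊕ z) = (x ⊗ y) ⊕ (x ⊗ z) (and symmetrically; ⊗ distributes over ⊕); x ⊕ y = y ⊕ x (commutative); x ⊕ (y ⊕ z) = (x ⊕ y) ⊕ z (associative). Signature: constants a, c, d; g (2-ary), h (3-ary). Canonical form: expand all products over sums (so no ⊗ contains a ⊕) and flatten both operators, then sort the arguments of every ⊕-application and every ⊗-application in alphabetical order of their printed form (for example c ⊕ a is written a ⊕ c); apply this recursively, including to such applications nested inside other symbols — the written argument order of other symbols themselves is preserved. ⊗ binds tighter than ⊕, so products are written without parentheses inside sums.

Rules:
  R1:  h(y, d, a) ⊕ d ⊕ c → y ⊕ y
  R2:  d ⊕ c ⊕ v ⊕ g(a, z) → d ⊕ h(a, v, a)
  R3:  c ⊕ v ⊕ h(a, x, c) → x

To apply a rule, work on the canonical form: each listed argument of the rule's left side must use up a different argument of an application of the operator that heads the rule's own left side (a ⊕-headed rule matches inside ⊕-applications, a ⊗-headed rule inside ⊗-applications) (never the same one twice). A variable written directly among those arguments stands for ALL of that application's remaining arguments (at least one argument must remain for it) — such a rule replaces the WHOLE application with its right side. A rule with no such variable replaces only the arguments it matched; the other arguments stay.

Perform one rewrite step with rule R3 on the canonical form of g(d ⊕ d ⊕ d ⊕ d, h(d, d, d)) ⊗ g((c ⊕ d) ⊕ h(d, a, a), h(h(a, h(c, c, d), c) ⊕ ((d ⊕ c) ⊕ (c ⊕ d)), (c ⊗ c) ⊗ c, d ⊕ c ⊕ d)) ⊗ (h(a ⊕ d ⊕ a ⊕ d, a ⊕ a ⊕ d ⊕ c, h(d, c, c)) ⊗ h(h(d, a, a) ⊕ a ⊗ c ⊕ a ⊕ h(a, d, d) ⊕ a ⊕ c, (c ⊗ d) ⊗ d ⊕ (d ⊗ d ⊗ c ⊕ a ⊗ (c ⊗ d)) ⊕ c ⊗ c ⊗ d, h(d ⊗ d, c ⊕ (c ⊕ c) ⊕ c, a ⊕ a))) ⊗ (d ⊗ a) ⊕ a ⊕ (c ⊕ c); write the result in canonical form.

Answer: a ⊕ a ⊗ d ⊗ g(c ⊕ d ⊕ h(d, a, a), h(h(c, c, d), c ⊗ c ⊗ c, c ⊕ d ⊕ d)) ⊗ g(d ⊕ d ⊕ d ⊕ d, h(d, d, d)) ⊗ h(a ⊕ a ⊕ a ⊗ c ⊕ c ⊕ h(a, d, d) ⊕ h(d, a, a), a ⊗ c ⊗ d ⊕ c ⊗ c ⊗ d ⊕ c ⊗ d ⊗ d ⊕ c ⊗ d ⊗ d, h(d ⊗ d, c ⊕ c ⊕ c ⊕ c, a ⊕ a)) ⊗ h(a ⊕ a ⊕ d ⊕ d, a ⊕ a ⊕ c ⊕ d, h(d, c, c)) ⊕ c ⊕ c

Derivation:
Canonical form:  a ⊕ a ⊗ d ⊗ g(c ⊕ d ⊕ h(d, a, a), h(c ⊕ c ⊕ d ⊕ d ⊕ h(a, h(c, c, d), c), c ⊗ c ⊗ c, c ⊕ d ⊕ d)) ⊗ g(d ⊕ d ⊕ d ⊕ d, h(d, d, d)) ⊗ h(a ⊕ a ⊕ a ⊗ c ⊕ c ⊕ h(a, d, d) ⊕ h(d, a, a), a ⊗ c ⊗ d ⊕ c ⊗ c ⊗ d ⊕ c ⊗ d ⊗ d ⊕ c ⊗ d ⊗ d, h(d ⊗ d, c ⊕ c ⊕ c ⊕ c, a ⊕ a)) ⊗ h(a ⊕ a ⊕ d ⊕ d, a ⊕ a ⊕ c ⊕ d, h(d, c, c)) ⊕ c ⊕ c
R3 matches:  uses c, h(a, h(c, c, d), c);  v := c ⊕ d ⊕ d, x := h(c, c, d)
Every leftover argument binds to the variable; the entire application is replaced.
Result:  a ⊕ a ⊗ d ⊗ g(c ⊕ d ⊕ h(d, a, a), h(h(c, c, d), c ⊗ c ⊗ c, c ⊕ d ⊕ d)) ⊗ g(d ⊕ d ⊕ d ⊕ d, h(d, d, d)) ⊗ h(a ⊕ a ⊕ a ⊗ c ⊕ c ⊕ h(a, d, d) ⊕ h(d, a, a), a ⊗ c ⊗ d ⊕ c ⊗ c ⊗ d ⊕ c ⊗ d ⊗ d ⊕ c ⊗ d ⊗ d, h(d ⊗ d, c ⊕ c ⊕ c ⊕ c, a ⊕ a)) ⊗ h(a ⊕ a ⊕ d ⊕ d, a ⊕ a ⊕ c ⊕ d, h(d, c, c)) ⊕ c ⊕ c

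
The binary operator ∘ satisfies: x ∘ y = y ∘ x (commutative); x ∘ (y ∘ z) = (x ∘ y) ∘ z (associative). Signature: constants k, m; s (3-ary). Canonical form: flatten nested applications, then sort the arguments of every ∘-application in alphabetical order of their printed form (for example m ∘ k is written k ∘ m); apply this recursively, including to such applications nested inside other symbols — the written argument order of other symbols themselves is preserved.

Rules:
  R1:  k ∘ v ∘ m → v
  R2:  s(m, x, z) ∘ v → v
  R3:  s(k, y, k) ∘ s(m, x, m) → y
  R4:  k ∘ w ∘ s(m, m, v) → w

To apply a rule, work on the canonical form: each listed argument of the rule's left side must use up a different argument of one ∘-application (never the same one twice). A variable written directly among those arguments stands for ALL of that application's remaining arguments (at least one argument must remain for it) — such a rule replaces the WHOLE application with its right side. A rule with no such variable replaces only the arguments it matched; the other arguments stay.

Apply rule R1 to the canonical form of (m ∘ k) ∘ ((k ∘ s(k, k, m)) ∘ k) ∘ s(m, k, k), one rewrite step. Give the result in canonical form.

Canonical form:  k ∘ k ∘ k ∘ m ∘ s(k, k, m) ∘ s(m, k, k)
Match R1:  consume k, m;  v := k ∘ k ∘ s(k, k, m) ∘ s(m, k, k)
The extension variable absorbs all remaining arguments, so the whole application is rewritten.
Giving:  k ∘ k ∘ s(k, k, m) ∘ s(m, k, k)

Answer: k ∘ k ∘ s(k, k, m) ∘ s(m, k, k)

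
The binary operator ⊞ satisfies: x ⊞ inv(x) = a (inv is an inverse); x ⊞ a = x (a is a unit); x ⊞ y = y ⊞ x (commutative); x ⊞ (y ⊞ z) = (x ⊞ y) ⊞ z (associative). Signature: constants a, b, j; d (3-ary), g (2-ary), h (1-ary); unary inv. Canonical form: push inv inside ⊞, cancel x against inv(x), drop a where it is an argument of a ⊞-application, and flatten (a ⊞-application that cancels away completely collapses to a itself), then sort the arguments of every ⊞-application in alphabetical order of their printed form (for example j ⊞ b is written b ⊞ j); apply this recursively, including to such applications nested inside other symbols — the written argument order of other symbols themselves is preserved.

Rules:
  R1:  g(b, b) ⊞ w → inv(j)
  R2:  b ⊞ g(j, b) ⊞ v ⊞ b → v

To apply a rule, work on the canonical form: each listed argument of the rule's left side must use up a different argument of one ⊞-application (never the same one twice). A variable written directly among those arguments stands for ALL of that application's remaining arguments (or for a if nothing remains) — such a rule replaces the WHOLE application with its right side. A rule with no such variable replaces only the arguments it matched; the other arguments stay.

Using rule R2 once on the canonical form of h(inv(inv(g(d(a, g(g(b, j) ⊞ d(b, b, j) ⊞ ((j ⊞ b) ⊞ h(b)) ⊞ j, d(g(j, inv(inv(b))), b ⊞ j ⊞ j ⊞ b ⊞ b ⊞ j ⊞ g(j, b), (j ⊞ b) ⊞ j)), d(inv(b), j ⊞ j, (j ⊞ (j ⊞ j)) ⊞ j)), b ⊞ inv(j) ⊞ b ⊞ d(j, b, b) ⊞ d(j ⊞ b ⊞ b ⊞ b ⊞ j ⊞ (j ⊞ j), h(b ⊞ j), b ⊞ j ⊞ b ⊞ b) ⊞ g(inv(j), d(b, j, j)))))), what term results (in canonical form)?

Answer: h(g(d(a, g(b ⊞ d(b, b, j) ⊞ g(b, j) ⊞ h(b) ⊞ j ⊞ j, d(g(j, b), b ⊞ j ⊞ j ⊞ j, b ⊞ j ⊞ j)), d(inv(b), j ⊞ j, j ⊞ j ⊞ j ⊞ j)), b ⊞ b ⊞ d(b ⊞ b ⊞ b ⊞ j ⊞ j ⊞ j ⊞ j, h(b ⊞ j), b ⊞ b ⊞ b ⊞ j) ⊞ d(j, b, b) ⊞ g(inv(j), d(b, j, j)) ⊞ inv(j)))

Derivation:
Canonical form:  h(g(d(a, g(b ⊞ d(b, b, j) ⊞ g(b, j) ⊞ h(b) ⊞ j ⊞ j, d(g(j, b), b ⊞ b ⊞ b ⊞ g(j, b) ⊞ j ⊞ j ⊞ j, b ⊞ j ⊞ j)), d(inv(b), j ⊞ j, j ⊞ j ⊞ j ⊞ j)), b ⊞ b ⊞ d(b ⊞ b ⊞ b ⊞ j ⊞ j ⊞ j ⊞ j, h(b ⊞ j), b ⊞ b ⊞ b ⊞ j) ⊞ d(j, b, b) ⊞ g(inv(j), d(b, j, j)) ⊞ inv(j)))
Match R2:  consume b, b, g(j, b);  v := b ⊞ j ⊞ j ⊞ j
The extension variable absorbs all remaining arguments, so the whole application is rewritten.
New term:  h(g(d(a, g(b ⊞ d(b, b, j) ⊞ g(b, j) ⊞ h(b) ⊞ j ⊞ j, d(g(j, b), b ⊞ j ⊞ j ⊞ j, b ⊞ j ⊞ j)), d(inv(b), j ⊞ j, j ⊞ j ⊞ j ⊞ j)), b ⊞ b ⊞ d(b ⊞ b ⊞ b ⊞ j ⊞ j ⊞ j ⊞ j, h(b ⊞ j), b ⊞ b ⊞ b ⊞ j) ⊞ d(j, b, b) ⊞ g(inv(j), d(b, j, j)) ⊞ inv(j)))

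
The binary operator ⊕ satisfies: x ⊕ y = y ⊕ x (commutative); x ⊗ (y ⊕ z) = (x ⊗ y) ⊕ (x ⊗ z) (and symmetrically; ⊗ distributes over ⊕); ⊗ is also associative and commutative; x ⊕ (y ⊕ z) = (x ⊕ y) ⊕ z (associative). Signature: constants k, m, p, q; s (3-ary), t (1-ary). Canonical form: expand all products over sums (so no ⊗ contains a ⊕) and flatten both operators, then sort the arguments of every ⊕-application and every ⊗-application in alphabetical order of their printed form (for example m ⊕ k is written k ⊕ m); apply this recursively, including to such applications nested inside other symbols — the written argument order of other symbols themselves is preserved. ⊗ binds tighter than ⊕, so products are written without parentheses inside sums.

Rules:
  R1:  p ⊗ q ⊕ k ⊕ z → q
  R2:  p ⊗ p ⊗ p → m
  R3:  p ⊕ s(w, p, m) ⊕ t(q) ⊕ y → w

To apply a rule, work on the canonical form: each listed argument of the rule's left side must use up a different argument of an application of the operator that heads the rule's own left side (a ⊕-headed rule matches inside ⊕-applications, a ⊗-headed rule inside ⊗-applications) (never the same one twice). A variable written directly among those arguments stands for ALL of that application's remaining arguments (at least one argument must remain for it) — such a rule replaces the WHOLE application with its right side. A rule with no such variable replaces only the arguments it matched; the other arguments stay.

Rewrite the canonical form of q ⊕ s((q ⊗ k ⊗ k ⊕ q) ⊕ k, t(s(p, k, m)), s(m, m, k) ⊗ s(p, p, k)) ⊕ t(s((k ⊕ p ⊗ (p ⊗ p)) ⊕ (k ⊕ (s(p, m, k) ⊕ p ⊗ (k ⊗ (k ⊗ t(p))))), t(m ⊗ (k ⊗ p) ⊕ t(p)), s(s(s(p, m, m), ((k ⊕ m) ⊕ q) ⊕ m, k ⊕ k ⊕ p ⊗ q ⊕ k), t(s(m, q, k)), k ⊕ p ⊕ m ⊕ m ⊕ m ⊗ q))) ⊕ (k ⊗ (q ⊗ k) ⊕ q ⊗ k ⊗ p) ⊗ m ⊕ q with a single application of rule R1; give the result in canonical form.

Canonical form:  k ⊗ k ⊗ m ⊗ q ⊕ k ⊗ m ⊗ p ⊗ q ⊕ q ⊕ q ⊕ s(k ⊕ k ⊗ k ⊗ q ⊕ q, t(s(p, k, m)), s(m, m, k) ⊗ s(p, p, k)) ⊕ t(s(k ⊕ k ⊕ k ⊗ k ⊗ p ⊗ t(p) ⊕ p ⊗ p ⊗ p ⊕ s(p, m, k), t(k ⊗ m ⊗ p ⊕ t(p)), s(s(s(p, m, m), k ⊕ m ⊕ m ⊕ q, k ⊕ k ⊕ k ⊕ p ⊗ q), t(s(m, q, k)), k ⊕ m ⊕ m ⊕ m ⊗ q ⊕ p)))
Match R1:  consume k, p ⊗ q;  z := k ⊕ k
The extension variable absorbs all remaining arguments, so the whole application is rewritten.
New term:  k ⊗ k ⊗ m ⊗ q ⊕ k ⊗ m ⊗ p ⊗ q ⊕ q ⊕ q ⊕ s(k ⊕ k ⊗ k ⊗ q ⊕ q, t(s(p, k, m)), s(m, m, k) ⊗ s(p, p, k)) ⊕ t(s(k ⊕ k ⊕ k ⊗ k ⊗ p ⊗ t(p) ⊕ p ⊗ p ⊗ p ⊕ s(p, m, k), t(k ⊗ m ⊗ p ⊕ t(p)), s(s(s(p, m, m), k ⊕ m ⊕ m ⊕ q, q), t(s(m, q, k)), k ⊕ m ⊕ m ⊕ m ⊗ q ⊕ p)))

Answer: k ⊗ k ⊗ m ⊗ q ⊕ k ⊗ m ⊗ p ⊗ q ⊕ q ⊕ q ⊕ s(k ⊕ k ⊗ k ⊗ q ⊕ q, t(s(p, k, m)), s(m, m, k) ⊗ s(p, p, k)) ⊕ t(s(k ⊕ k ⊕ k ⊗ k ⊗ p ⊗ t(p) ⊕ p ⊗ p ⊗ p ⊕ s(p, m, k), t(k ⊗ m ⊗ p ⊕ t(p)), s(s(s(p, m, m), k ⊕ m ⊕ m ⊕ q, q), t(s(m, q, k)), k ⊕ m ⊕ m ⊕ m ⊗ q ⊕ p)))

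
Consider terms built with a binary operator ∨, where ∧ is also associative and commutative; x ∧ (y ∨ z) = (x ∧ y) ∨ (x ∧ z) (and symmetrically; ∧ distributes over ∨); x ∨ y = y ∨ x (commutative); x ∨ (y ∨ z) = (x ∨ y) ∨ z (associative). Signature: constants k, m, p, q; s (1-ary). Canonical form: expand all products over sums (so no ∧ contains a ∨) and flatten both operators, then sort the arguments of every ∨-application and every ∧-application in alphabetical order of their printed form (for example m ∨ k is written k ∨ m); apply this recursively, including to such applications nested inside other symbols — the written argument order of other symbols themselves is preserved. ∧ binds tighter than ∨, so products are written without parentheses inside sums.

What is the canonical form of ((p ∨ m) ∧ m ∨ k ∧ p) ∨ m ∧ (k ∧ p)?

Answer: k ∧ m ∧ p ∨ k ∧ p ∨ m ∧ m ∨ m ∧ p

Derivation:
Expand:  m ∧ p ∨ m ∧ m ∨ k ∧ p ∨ k ∧ m ∧ p
Sort:  k ∧ m ∧ p ∨ k ∧ p ∨ m ∧ m ∨ m ∧ p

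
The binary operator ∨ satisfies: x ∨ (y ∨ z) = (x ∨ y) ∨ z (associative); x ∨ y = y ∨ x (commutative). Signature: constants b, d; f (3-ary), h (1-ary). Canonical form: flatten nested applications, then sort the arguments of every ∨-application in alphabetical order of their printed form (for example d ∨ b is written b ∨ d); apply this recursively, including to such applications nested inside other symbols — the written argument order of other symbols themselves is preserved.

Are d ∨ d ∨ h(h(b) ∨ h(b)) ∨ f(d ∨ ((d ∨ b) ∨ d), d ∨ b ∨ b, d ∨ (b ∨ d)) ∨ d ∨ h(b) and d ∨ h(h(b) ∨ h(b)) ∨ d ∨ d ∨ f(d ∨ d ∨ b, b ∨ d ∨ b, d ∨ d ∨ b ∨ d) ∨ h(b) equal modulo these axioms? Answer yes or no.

Left:  d ∨ d ∨ h(h(b) ∨ h(b)) ∨ f(d ∨ ((d ∨ b) ∨ d), d ∨ b ∨ b, d ∨ (b ∨ d)) ∨ d ∨ h(b)
  Inside:  f(d ∨ ((d ∨ b) ∨ d), d ∨ b ∨ b, d ∨ (b ∨ d))  →  f(b ∨ d ∨ d ∨ d, b ∨ b ∨ d, b ∨ d ∨ d)
  Sort arguments:  d ∨ d ∨ d ∨ f(b ∨ d ∨ d ∨ d, b ∨ b ∨ d, b ∨ d ∨ d) ∨ h(b) ∨ h(h(b) ∨ h(b))
Right:  d ∨ h(h(b) ∨ h(b)) ∨ d ∨ d ∨ f(d ∨ d ∨ b, b ∨ d ∨ b, d ∨ d ∨ b ∨ d) ∨ h(b)
  Canonicalize subterm:  f(d ∨ d ∨ b, b ∨ d ∨ b, d ∨ d ∨ b ∨ d)  →  f(b ∨ d ∨ d, b ∨ b ∨ d, b ∨ d ∨ d ∨ d)
  Sort arguments:  d ∨ d ∨ d ∨ f(b ∨ d ∨ d, b ∨ b ∨ d, b ∨ d ∨ d ∨ d) ∨ h(b) ∨ h(h(b) ∨ h(b))

Answer: no — d ∨ d ∨ d ∨ f(b ∨ d ∨ d ∨ d, b ∨ b ∨ d, b ∨ d ∨ d) ∨ h(b) ∨ h(h(b) ∨ h(b)) vs d ∨ d ∨ d ∨ f(b ∨ d ∨ d, b ∨ b ∨ d, b ∨ d ∨ d ∨ d) ∨ h(b) ∨ h(h(b) ∨ h(b))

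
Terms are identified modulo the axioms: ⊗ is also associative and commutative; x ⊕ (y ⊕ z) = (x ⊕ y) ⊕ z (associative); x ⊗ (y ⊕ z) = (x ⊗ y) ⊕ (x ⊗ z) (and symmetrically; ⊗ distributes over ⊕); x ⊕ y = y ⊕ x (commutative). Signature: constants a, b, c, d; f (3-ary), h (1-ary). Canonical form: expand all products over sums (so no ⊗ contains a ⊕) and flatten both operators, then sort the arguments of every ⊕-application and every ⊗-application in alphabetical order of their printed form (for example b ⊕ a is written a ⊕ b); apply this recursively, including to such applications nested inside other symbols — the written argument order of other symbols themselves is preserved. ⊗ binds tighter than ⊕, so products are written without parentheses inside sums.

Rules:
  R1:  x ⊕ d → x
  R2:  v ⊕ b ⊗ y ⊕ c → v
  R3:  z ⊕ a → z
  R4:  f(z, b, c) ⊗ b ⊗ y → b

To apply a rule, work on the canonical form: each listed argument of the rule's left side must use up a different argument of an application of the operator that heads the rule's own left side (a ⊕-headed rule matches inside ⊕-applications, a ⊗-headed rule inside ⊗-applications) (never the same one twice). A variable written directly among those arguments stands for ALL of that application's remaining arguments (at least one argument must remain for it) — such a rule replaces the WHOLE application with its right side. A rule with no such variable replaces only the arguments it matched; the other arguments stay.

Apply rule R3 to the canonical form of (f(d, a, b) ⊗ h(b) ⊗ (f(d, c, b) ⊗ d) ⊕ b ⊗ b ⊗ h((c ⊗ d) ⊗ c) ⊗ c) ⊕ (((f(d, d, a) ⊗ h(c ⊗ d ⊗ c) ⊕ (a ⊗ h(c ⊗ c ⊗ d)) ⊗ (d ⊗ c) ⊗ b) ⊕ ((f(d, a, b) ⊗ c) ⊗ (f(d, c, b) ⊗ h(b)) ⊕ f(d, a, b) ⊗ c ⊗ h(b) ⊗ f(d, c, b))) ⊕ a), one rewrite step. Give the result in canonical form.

Canonical form:  a ⊕ a ⊗ b ⊗ c ⊗ d ⊗ h(c ⊗ c ⊗ d) ⊕ b ⊗ b ⊗ c ⊗ h(c ⊗ c ⊗ d) ⊕ c ⊗ f(d, a, b) ⊗ f(d, c, b) ⊗ h(b) ⊕ c ⊗ f(d, a, b) ⊗ f(d, c, b) ⊗ h(b) ⊕ d ⊗ f(d, a, b) ⊗ f(d, c, b) ⊗ h(b) ⊕ f(d, d, a) ⊗ h(c ⊗ c ⊗ d)
Match R3:  consume a;  z := a ⊗ b ⊗ c ⊗ d ⊗ h(c ⊗ c ⊗ d) ⊕ b ⊗ b ⊗ c ⊗ h(c ⊗ c ⊗ d) ⊕ c ⊗ f(d, a, b) ⊗ f(d, c, b) ⊗ h(b) ⊕ c ⊗ f(d, a, b) ⊗ f(d, c, b) ⊗ h(b) ⊕ d ⊗ f(d, a, b) ⊗ f(d, c, b) ⊗ h(b) ⊕ f(d, d, a) ⊗ h(c ⊗ c ⊗ d)
The variable takes the whole remainder — replace the entire application.
Giving:  a ⊗ b ⊗ c ⊗ d ⊗ h(c ⊗ c ⊗ d) ⊕ b ⊗ b ⊗ c ⊗ h(c ⊗ c ⊗ d) ⊕ c ⊗ f(d, a, b) ⊗ f(d, c, b) ⊗ h(b) ⊕ c ⊗ f(d, a, b) ⊗ f(d, c, b) ⊗ h(b) ⊕ d ⊗ f(d, a, b) ⊗ f(d, c, b) ⊗ h(b) ⊕ f(d, d, a) ⊗ h(c ⊗ c ⊗ d)

Answer: a ⊗ b ⊗ c ⊗ d ⊗ h(c ⊗ c ⊗ d) ⊕ b ⊗ b ⊗ c ⊗ h(c ⊗ c ⊗ d) ⊕ c ⊗ f(d, a, b) ⊗ f(d, c, b) ⊗ h(b) ⊕ c ⊗ f(d, a, b) ⊗ f(d, c, b) ⊗ h(b) ⊕ d ⊗ f(d, a, b) ⊗ f(d, c, b) ⊗ h(b) ⊕ f(d, d, a) ⊗ h(c ⊗ c ⊗ d)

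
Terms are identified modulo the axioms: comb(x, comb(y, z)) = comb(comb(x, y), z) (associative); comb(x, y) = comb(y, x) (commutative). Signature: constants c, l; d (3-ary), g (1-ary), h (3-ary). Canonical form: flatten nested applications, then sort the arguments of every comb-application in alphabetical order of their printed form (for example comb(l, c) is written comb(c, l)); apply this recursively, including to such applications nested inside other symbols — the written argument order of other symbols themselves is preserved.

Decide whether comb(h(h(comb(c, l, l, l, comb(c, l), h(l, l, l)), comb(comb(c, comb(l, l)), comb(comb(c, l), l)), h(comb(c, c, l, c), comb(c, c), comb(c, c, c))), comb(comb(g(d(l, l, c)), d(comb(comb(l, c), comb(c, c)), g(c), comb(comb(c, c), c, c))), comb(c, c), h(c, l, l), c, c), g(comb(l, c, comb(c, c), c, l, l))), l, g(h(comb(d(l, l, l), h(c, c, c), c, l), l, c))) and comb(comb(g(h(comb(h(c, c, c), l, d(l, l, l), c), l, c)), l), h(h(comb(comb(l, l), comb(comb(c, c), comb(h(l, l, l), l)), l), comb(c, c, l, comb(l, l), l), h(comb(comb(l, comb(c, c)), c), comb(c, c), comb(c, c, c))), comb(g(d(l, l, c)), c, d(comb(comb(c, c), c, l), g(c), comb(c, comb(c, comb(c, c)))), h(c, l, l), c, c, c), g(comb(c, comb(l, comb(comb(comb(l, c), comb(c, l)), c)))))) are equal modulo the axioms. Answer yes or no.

Left:  comb(h(h(comb(c, l, l, l, comb(c, l), h(l, l, l)), comb(comb(c, comb(l, l)), comb(comb(c, l), l)), h(comb(c, c, l, c), comb(c, c), comb(c, c, c))), comb(comb(g(d(l, l, c)), d(comb(comb(l, c), comb(c, c)), g(c), comb(comb(c, c), c, c))), comb(c, c), h(c, l, l), c, c), g(comb(l, c, comb(c, c), c, l, l))), l, g(h(comb(d(l, l, l), h(c, c, c), c, l), l, c)))
  Canonicalize subterm:  h(h(comb(c, l, l, l, comb(c, l), h(l, l, l)), comb(comb(c, comb(l, l)), comb(comb(c, l), l)), h(comb(c, c, l, c), comb(c, c), comb(c, c, c))), comb(comb(g(d(l, l, c)), d(comb(comb(l, c), comb(c, c)), g(c), comb(comb(c, c), c, c))), comb(c, c), h(c, l, l), c, c), g(comb(l, c, comb(c, c), c, l, l)))  →  h(h(comb(c, c, h(l, l, l), l, l, l, l), comb(c, c, l, l, l, l), h(comb(c, c, c, l), comb(c, c), comb(c, c, c))), comb(c, c, c, c, d(comb(c, c, c, l), g(c), comb(c, c, c, c)), g(d(l, l, c)), h(c, l, l)), g(comb(c, c, c, c, l, l, l)))
  Canonicalize subterm:  g(h(comb(d(l, l, l), h(c, c, c), c, l), l, c))  →  g(h(comb(c, d(l, l, l), h(c, c, c), l), l, c))
  Order the arguments:  comb(g(h(comb(c, d(l, l, l), h(c, c, c), l), l, c)), h(h(comb(c, c, h(l, l, l), l, l, l, l), comb(c, c, l, l, l, l), h(comb(c, c, c, l), comb(c, c), comb(c, c, c))), comb(c, c, c, c, d(comb(c, c, c, l), g(c), comb(c, c, c, c)), g(d(l, l, c)), h(c, l, l)), g(comb(c, c, c, c, l, l, l))), l)
Right:  comb(comb(g(h(comb(h(c, c, c), l, d(l, l, l), c), l, c)), l), h(h(comb(comb(l, l), comb(comb(c, c), comb(h(l, l, l), l)), l), comb(c, c, l, comb(l, l), l), h(comb(comb(l, comb(c, c)), c), comb(c, c), comb(c, c, c))), comb(g(d(l, l, c)), c, d(comb(comb(c, c), c, l), g(c), comb(c, comb(c, comb(c, c)))), h(c, l, l), c, c, c), g(comb(c, comb(l, comb(comb(comb(l, c), comb(c, l)), c))))))
  Un-nest:  comb(g(h(comb(h(c, c, c), l, d(l, l, l), c), l, c)), l, h(h(comb(comb(l, l), comb(comb(c, c), comb(h(l, l, l), l)), l), comb(c, c, l, comb(l, l), l), h(comb(comb(l, comb(c, c)), c), comb(c, c), comb(c, c, c))), comb(g(d(l, l, c)), c, d(comb(comb(c, c), c, l), g(c), comb(c, comb(c, comb(c, c)))), h(c, l, l), c, c, c), g(comb(c, comb(l, comb(comb(comb(l, c), comb(c, l)), c))))))
  Simplify inside:  g(h(comb(h(c, c, c), l, d(l, l, l), c), l, c))  →  g(h(comb(c, d(l, l, l), h(c, c, c), l), l, c))
  Inside:  h(h(comb(comb(l, l), comb(comb(c, c), comb(h(l, l, l), l)), l), comb(c, c, l, comb(l, l), l), h(comb(comb(l, comb(c, c)), c), comb(c, c), comb(c, c, c))), comb(g(d(l, l, c)), c, d(comb(comb(c, c), c, l), g(c), comb(c, comb(c, comb(c, c)))), h(c, l, l), c, c, c), g(comb(c, comb(l, comb(comb(comb(l, c), comb(c, l)), c)))))  →  h(h(comb(c, c, h(l, l, l), l, l, l, l), comb(c, c, l, l, l, l), h(comb(c, c, c, l), comb(c, c), comb(c, c, c))), comb(c, c, c, c, d(comb(c, c, c, l), g(c), comb(c, c, c, c)), g(d(l, l, c)), h(c, l, l)), g(comb(c, c, c, c, l, l, l)))
  Sort:  comb(g(h(comb(c, d(l, l, l), h(c, c, c), l), l, c)), h(h(comb(c, c, h(l, l, l), l, l, l, l), comb(c, c, l, l, l, l), h(comb(c, c, c, l), comb(c, c), comb(c, c, c))), comb(c, c, c, c, d(comb(c, c, c, l), g(c), comb(c, c, c, c)), g(d(l, l, c)), h(c, l, l)), g(comb(c, c, c, c, l, l, l))), l)

Answer: yes — both canonical forms are comb(g(h(comb(c, d(l, l, l), h(c, c, c), l), l, c)), h(h(comb(c, c, h(l, l, l), l, l, l, l), comb(c, c, l, l, l, l), h(comb(c, c, c, l), comb(c, c), comb(c, c, c))), comb(c, c, c, c, d(comb(c, c, c, l), g(c), comb(c, c, c, c)), g(d(l, l, c)), h(c, l, l)), g(comb(c, c, c, c, l, l, l))), l)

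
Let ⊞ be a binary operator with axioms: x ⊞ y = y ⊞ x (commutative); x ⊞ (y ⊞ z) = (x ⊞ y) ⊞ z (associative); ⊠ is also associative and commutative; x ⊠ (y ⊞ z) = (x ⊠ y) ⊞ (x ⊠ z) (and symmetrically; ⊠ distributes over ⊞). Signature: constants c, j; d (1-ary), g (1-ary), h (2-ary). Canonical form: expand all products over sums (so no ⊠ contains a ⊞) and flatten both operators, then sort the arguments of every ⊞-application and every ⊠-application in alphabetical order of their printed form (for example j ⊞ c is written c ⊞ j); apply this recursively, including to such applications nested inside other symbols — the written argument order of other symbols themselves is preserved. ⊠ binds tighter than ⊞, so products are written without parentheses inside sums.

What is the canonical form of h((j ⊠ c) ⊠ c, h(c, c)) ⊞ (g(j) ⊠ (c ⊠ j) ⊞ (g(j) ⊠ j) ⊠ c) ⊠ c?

Distribute:  h(c ⊠ c ⊠ j, h(c, c)) ⊞ c ⊠ c ⊠ g(j) ⊠ j ⊞ c ⊠ c ⊠ g(j) ⊠ j
Sort arguments:  c ⊠ c ⊠ g(j) ⊠ j ⊞ c ⊠ c ⊠ g(j) ⊠ j ⊞ h(c ⊠ c ⊠ j, h(c, c))

Answer: c ⊠ c ⊠ g(j) ⊠ j ⊞ c ⊠ c ⊠ g(j) ⊠ j ⊞ h(c ⊠ c ⊠ j, h(c, c))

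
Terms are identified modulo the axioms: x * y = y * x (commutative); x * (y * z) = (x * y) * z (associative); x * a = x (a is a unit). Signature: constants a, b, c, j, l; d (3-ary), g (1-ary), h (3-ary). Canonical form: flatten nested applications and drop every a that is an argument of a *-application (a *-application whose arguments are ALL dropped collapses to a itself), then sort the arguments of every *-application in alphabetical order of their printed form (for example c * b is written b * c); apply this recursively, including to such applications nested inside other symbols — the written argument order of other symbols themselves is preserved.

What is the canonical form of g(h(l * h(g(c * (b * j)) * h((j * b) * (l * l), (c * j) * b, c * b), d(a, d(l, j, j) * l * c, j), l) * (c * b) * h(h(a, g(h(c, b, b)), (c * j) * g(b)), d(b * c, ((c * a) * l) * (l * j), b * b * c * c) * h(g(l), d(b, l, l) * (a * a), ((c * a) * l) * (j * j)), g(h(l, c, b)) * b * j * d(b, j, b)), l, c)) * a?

Answer: g(h(b * c * h(g(b * c * j) * h(b * j * l * l, b * c * j, b * c), d(a, c * d(l, j, j) * l, j), l) * h(h(a, g(h(c, b, b)), c * g(b) * j), d(b * c, c * j * l * l, b * b * c * c) * h(g(l), d(b, l, l), c * j * j * l), b * d(b, j, b) * g(h(l, c, b)) * j) * l, l, c))

Derivation:
Canonicalize subterm:  g(h(l * h(g(c * (b * j)) * h((j * b) * (l * l), (c * j) * b, c * b), d(a, d(l, j, j) * l * c, j), l) * (c * b) * h(h(a, g(h(c, b, b)), (c * j) * g(b)), d(b * c, ((c * a) * l) * (l * j), b * b * c * c) * h(g(l), d(b, l, l) * (a * a), ((c * a) * l) * (j * j)), g(h(l, c, b)) * b * j * d(b, j, b)), l, c))  →  g(h(b * c * h(g(b * c * j) * h(b * j * l * l, b * c * j, b * c), d(a, c * d(l, j, j) * l, j), l) * h(h(a, g(h(c, b, b)), c * g(b) * j), d(b * c, c * j * l * l, b * b * c * c) * h(g(l), d(b, l, l), c * j * j * l), b * d(b, j, b) * g(h(l, c, b)) * j) * l, l, c))
Unit:  drop a
Sort:  g(h(b * c * h(g(b * c * j) * h(b * j * l * l, b * c * j, b * c), d(a, c * d(l, j, j) * l, j), l) * h(h(a, g(h(c, b, b)), c * g(b) * j), d(b * c, c * j * l * l, b * b * c * c) * h(g(l), d(b, l, l), c * j * j * l), b * d(b, j, b) * g(h(l, c, b)) * j) * l, l, c))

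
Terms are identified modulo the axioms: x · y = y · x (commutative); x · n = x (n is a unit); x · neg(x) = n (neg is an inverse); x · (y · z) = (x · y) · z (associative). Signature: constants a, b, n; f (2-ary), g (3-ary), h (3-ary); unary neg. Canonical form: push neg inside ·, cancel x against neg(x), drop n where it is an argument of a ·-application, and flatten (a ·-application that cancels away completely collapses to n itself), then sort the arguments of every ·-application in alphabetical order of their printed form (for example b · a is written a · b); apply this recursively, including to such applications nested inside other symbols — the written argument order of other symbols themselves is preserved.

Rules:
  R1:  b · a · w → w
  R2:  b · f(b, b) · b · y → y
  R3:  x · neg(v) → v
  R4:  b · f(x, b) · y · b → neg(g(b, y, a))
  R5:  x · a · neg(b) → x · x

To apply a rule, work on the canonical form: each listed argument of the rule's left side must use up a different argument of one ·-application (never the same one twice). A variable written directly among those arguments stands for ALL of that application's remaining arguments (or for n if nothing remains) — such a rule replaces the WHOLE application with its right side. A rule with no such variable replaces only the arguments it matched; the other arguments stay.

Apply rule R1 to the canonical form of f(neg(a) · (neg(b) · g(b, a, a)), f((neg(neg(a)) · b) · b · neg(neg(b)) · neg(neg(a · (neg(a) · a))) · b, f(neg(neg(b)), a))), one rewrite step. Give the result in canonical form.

Answer: f(g(b, a, a) · neg(a) · neg(b), f(a · b · b · b, f(b, a)))

Derivation:
Canonical form:  f(g(b, a, a) · neg(a) · neg(b), f(a · a · b · b · b · b, f(b, a)))
Match R1:  consume a, b;  w := a · b · b · b
The extension variable absorbs all remaining arguments, so the whole application is rewritten.
New term:  f(g(b, a, a) · neg(a) · neg(b), f(a · b · b · b, f(b, a)))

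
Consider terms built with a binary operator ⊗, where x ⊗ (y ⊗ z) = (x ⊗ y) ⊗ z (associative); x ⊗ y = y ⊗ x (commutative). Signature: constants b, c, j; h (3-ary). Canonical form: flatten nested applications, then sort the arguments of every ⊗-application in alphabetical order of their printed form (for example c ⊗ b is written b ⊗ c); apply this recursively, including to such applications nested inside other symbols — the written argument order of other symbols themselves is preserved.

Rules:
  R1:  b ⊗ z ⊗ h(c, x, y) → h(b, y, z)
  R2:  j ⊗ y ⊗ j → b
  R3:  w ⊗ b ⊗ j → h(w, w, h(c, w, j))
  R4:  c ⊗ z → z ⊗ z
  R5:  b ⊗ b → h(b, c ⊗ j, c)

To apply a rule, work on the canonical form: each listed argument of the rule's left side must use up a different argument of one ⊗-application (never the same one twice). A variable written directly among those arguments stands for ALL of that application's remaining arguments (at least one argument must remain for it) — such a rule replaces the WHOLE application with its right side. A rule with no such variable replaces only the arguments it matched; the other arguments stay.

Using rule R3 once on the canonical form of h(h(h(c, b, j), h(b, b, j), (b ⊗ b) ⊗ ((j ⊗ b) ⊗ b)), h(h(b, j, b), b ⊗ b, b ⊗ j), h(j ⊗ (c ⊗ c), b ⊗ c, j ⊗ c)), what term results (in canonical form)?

Canonical form:  h(h(h(c, b, j), h(b, b, j), b ⊗ b ⊗ b ⊗ b ⊗ j), h(h(b, j, b), b ⊗ b, b ⊗ j), h(c ⊗ c ⊗ j, b ⊗ c, c ⊗ j))
Match R3:  consume b, j;  w := b ⊗ b ⊗ b
The extension variable absorbs all remaining arguments, so the whole application is rewritten.
New term:  h(h(h(c, b, j), h(b, b, j), h(b ⊗ b ⊗ b, b ⊗ b ⊗ b, h(c, b ⊗ b ⊗ b, j))), h(h(b, j, b), b ⊗ b, b ⊗ j), h(c ⊗ c ⊗ j, b ⊗ c, c ⊗ j))

Answer: h(h(h(c, b, j), h(b, b, j), h(b ⊗ b ⊗ b, b ⊗ b ⊗ b, h(c, b ⊗ b ⊗ b, j))), h(h(b, j, b), b ⊗ b, b ⊗ j), h(c ⊗ c ⊗ j, b ⊗ c, c ⊗ j))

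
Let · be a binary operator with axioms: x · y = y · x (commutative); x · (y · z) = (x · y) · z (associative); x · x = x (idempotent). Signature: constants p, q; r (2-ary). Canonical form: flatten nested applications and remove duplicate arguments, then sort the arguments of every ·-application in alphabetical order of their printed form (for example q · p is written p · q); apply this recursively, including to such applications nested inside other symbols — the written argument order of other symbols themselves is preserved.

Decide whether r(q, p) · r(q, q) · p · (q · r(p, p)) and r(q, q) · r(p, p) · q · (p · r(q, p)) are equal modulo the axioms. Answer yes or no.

Answer: yes — both canonical forms are p · q · r(p, p) · r(q, p) · r(q, q)

Derivation:
Left:  r(q, p) · r(q, q) · p · (q · r(p, p))
  Un-nest:  r(q, p) · r(q, q) · p · q · r(p, p)
  Sort arguments:  p · q · r(p, p) · r(q, p) · r(q, q)
Right:  r(q, q) · r(p, p) · q · (p · r(q, p))
  Merge nested applications:  r(q, q) · r(p, p) · q · p · r(q, p)
  Sort arguments:  p · q · r(p, p) · r(q, p) · r(q, q)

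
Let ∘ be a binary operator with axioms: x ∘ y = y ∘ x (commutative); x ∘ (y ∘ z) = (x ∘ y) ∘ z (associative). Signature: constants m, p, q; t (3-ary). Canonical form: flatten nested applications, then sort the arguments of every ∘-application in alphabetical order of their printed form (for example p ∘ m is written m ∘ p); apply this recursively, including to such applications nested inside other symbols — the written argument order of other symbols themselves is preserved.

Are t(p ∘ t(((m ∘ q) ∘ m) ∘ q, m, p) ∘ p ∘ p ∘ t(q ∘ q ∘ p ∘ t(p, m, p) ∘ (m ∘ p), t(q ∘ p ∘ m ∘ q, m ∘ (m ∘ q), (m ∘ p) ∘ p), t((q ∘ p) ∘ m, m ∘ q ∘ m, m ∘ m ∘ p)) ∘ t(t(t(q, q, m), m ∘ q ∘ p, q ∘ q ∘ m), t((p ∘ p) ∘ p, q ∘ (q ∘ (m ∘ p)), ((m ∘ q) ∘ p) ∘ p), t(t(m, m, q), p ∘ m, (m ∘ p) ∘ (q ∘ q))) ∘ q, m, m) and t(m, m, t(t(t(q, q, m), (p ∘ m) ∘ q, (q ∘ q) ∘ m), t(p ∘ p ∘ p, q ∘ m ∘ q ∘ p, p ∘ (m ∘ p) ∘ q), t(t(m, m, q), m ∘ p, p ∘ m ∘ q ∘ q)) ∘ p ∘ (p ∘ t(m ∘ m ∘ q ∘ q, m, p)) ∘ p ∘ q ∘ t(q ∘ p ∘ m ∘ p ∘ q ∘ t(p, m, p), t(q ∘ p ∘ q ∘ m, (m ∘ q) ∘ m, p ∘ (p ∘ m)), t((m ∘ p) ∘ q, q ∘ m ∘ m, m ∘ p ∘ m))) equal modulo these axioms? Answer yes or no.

Answer: no — t(p ∘ p ∘ p ∘ q ∘ t(m ∘ m ∘ q ∘ q, m, p) ∘ t(m ∘ p ∘ p ∘ q ∘ q ∘ t(p, m, p), t(m ∘ p ∘ q ∘ q, m ∘ m ∘ q, m ∘ p ∘ p), t(m ∘ p ∘ q, m ∘ m ∘ q, m ∘ m ∘ p)) ∘ t(t(t(q, q, m), m ∘ p ∘ q, m ∘ q ∘ q), t(p ∘ p ∘ p, m ∘ p ∘ q ∘ q, m ∘ p ∘ p ∘ q), t(t(m, m, q), m ∘ p, m ∘ p ∘ q ∘ q)), m, m) vs t(m, m, p ∘ p ∘ p ∘ q ∘ t(m ∘ m ∘ q ∘ q, m, p) ∘ t(m ∘ p ∘ p ∘ q ∘ q ∘ t(p, m, p), t(m ∘ p ∘ q ∘ q, m ∘ m ∘ q, m ∘ p ∘ p), t(m ∘ p ∘ q, m ∘ m ∘ q, m ∘ m ∘ p)) ∘ t(t(t(q, q, m), m ∘ p ∘ q, m ∘ q ∘ q), t(p ∘ p ∘ p, m ∘ p ∘ q ∘ q, m ∘ p ∘ p ∘ q), t(t(m, m, q), m ∘ p, m ∘ p ∘ q ∘ q)))

Derivation:
Left:  t(p ∘ t(((m ∘ q) ∘ m) ∘ q, m, p) ∘ p ∘ p ∘ t(q ∘ q ∘ p ∘ t(p, m, p) ∘ (m ∘ p), t(q ∘ p ∘ m ∘ q, m ∘ (m ∘ q), (m ∘ p) ∘ p), t((q ∘ p) ∘ m, m ∘ q ∘ m, m ∘ m ∘ p)) ∘ t(t(t(q, q, m), m ∘ q ∘ p, q ∘ q ∘ m), t((p ∘ p) ∘ p, q ∘ (q ∘ (m ∘ p)), ((m ∘ q) ∘ p) ∘ p), t(t(m, m, q), p ∘ m, (m ∘ p) ∘ (q ∘ q))) ∘ q, m, m)
  Work inside:  p ∘ t(((m ∘ q) ∘ m) ∘ q, m, p) ∘ p ∘ p ∘ t(q ∘ q ∘ p ∘ t(p, m, p) ∘ (m ∘ p), t(q ∘ p ∘ m ∘ q, m ∘ (m ∘ q), (m ∘ p) ∘ p), t((q ∘ p) ∘ m, m ∘ q ∘ m, m ∘ m ∘ p)) ∘ t(t(t(q, q, m), m ∘ q ∘ p, q ∘ q ∘ m), t((p ∘ p) ∘ p, q ∘ (q ∘ (m ∘ p)), ((m ∘ q) ∘ p) ∘ p), t(t(m, m, q), p ∘ m, (m ∘ p) ∘ (q ∘ q))) ∘ q
  Canonicalize subterm:  t(((m ∘ q) ∘ m) ∘ q, m, p)  →  t(m ∘ m ∘ q ∘ q, m, p)
  Simplify inside:  t(q ∘ q ∘ p ∘ t(p, m, p) ∘ (m ∘ p), t(q ∘ p ∘ m ∘ q, m ∘ (m ∘ q), (m ∘ p) ∘ p), t((q ∘ p) ∘ m, m ∘ q ∘ m, m ∘ m ∘ p))  →  t(m ∘ p ∘ p ∘ q ∘ q ∘ t(p, m, p), t(m ∘ p ∘ q ∘ q, m ∘ m ∘ q, m ∘ p ∘ p), t(m ∘ p ∘ q, m ∘ m ∘ q, m ∘ m ∘ p))
  Simplify inside:  t(t(t(q, q, m), m ∘ q ∘ p, q ∘ q ∘ m), t((p ∘ p) ∘ p, q ∘ (q ∘ (m ∘ p)), ((m ∘ q) ∘ p) ∘ p), t(t(m, m, q), p ∘ m, (m ∘ p) ∘ (q ∘ q)))  →  t(t(t(q, q, m), m ∘ p ∘ q, m ∘ q ∘ q), t(p ∘ p ∘ p, m ∘ p ∘ q ∘ q, m ∘ p ∘ p ∘ q), t(t(m, m, q), m ∘ p, m ∘ p ∘ q ∘ q))
  Order the arguments:  p ∘ p ∘ p ∘ q ∘ t(m ∘ m ∘ q ∘ q, m, p) ∘ t(m ∘ p ∘ p ∘ q ∘ q ∘ t(p, m, p), t(m ∘ p ∘ q ∘ q, m ∘ m ∘ q, m ∘ p ∘ p), t(m ∘ p ∘ q, m ∘ m ∘ q, m ∘ m ∘ p)) ∘ t(t(t(q, q, m), m ∘ p ∘ q, m ∘ q ∘ q), t(p ∘ p ∘ p, m ∘ p ∘ q ∘ q, m ∘ p ∘ p ∘ q), t(t(m, m, q), m ∘ p, m ∘ p ∘ q ∘ q))
  Reassemble:  t(p ∘ p ∘ p ∘ q ∘ t(m ∘ m ∘ q ∘ q, m, p) ∘ t(m ∘ p ∘ p ∘ q ∘ q ∘ t(p, m, p), t(m ∘ p ∘ q ∘ q, m ∘ m ∘ q, m ∘ p ∘ p), t(m ∘ p ∘ q, m ∘ m ∘ q, m ∘ m ∘ p)) ∘ t(t(t(q, q, m), m ∘ p ∘ q, m ∘ q ∘ q), t(p ∘ p ∘ p, m ∘ p ∘ q ∘ q, m ∘ p ∘ p ∘ q), t(t(m, m, q), m ∘ p, m ∘ p ∘ q ∘ q)), m, m)
Right:  t(m, m, t(t(t(q, q, m), (p ∘ m) ∘ q, (q ∘ q) ∘ m), t(p ∘ p ∘ p, q ∘ m ∘ q ∘ p, p ∘ (m ∘ p) ∘ q), t(t(m, m, q), m ∘ p, p ∘ m ∘ q ∘ q)) ∘ p ∘ (p ∘ t(m ∘ m ∘ q ∘ q, m, p)) ∘ p ∘ q ∘ t(q ∘ p ∘ m ∘ p ∘ q ∘ t(p, m, p), t(q ∘ p ∘ q ∘ m, (m ∘ q) ∘ m, p ∘ (p ∘ m)), t((m ∘ p) ∘ q, q ∘ m ∘ m, m ∘ p ∘ m)))
  Focus inside:  t(t(t(q, q, m), (p ∘ m) ∘ q, (q ∘ q) ∘ m), t(p ∘ p ∘ p, q ∘ m ∘ q ∘ p, p ∘ (m ∘ p) ∘ q), t(t(m, m, q), m ∘ p, p ∘ m ∘ q ∘ q)) ∘ p ∘ (p ∘ t(m ∘ m ∘ q ∘ q, m, p)) ∘ p ∘ q ∘ t(q ∘ p ∘ m ∘ p ∘ q ∘ t(p, m, p), t(q ∘ p ∘ q ∘ m, (m ∘ q) ∘ m, p ∘ (p ∘ m)), t((m ∘ p) ∘ q, q ∘ m ∘ m, m ∘ p ∘ m))
  Flatten:  t(t(t(q, q, m), (p ∘ m) ∘ q, (q ∘ q) ∘ m), t(p ∘ p ∘ p, q ∘ m ∘ q ∘ p, p ∘ (m ∘ p) ∘ q), t(t(m, m, q), m ∘ p, p ∘ m ∘ q ∘ q)) ∘ p ∘ p ∘ t(m ∘ m ∘ q ∘ q, m, p) ∘ p ∘ q ∘ t(q ∘ p ∘ m ∘ p ∘ q ∘ t(p, m, p), t(q ∘ p ∘ q ∘ m, (m ∘ q) ∘ m, p ∘ (p ∘ m)), t((m ∘ p) ∘ q, q ∘ m ∘ m, m ∘ p ∘ m))
  Simplify inside:  t(t(t(q, q, m), (p ∘ m) ∘ q, (q ∘ q) ∘ m), t(p ∘ p ∘ p, q ∘ m ∘ q ∘ p, p ∘ (m ∘ p) ∘ q), t(t(m, m, q), m ∘ p, p ∘ m ∘ q ∘ q))  →  t(t(t(q, q, m), m ∘ p ∘ q, m ∘ q ∘ q), t(p ∘ p ∘ p, m ∘ p ∘ q ∘ q, m ∘ p ∘ p ∘ q), t(t(m, m, q), m ∘ p, m ∘ p ∘ q ∘ q))
  Canonicalize subterm:  t(q ∘ p ∘ m ∘ p ∘ q ∘ t(p, m, p), t(q ∘ p ∘ q ∘ m, (m ∘ q) ∘ m, p ∘ (p ∘ m)), t((m ∘ p) ∘ q, q ∘ m ∘ m, m ∘ p ∘ m))  →  t(m ∘ p ∘ p ∘ q ∘ q ∘ t(p, m, p), t(m ∘ p ∘ q ∘ q, m ∘ m ∘ q, m ∘ p ∘ p), t(m ∘ p ∘ q, m ∘ m ∘ q, m ∘ m ∘ p))
  Sort:  p ∘ p ∘ p ∘ q ∘ t(m ∘ m ∘ q ∘ q, m, p) ∘ t(m ∘ p ∘ p ∘ q ∘ q ∘ t(p, m, p), t(m ∘ p ∘ q ∘ q, m ∘ m ∘ q, m ∘ p ∘ p), t(m ∘ p ∘ q, m ∘ m ∘ q, m ∘ m ∘ p)) ∘ t(t(t(q, q, m), m ∘ p ∘ q, m ∘ q ∘ q), t(p ∘ p ∘ p, m ∘ p ∘ q ∘ q, m ∘ p ∘ p ∘ q), t(t(m, m, q), m ∘ p, m ∘ p ∘ q ∘ q))
  Reassemble:  t(m, m, p ∘ p ∘ p ∘ q ∘ t(m ∘ m ∘ q ∘ q, m, p) ∘ t(m ∘ p ∘ p ∘ q ∘ q ∘ t(p, m, p), t(m ∘ p ∘ q ∘ q, m ∘ m ∘ q, m ∘ p ∘ p), t(m ∘ p ∘ q, m ∘ m ∘ q, m ∘ m ∘ p)) ∘ t(t(t(q, q, m), m ∘ p ∘ q, m ∘ q ∘ q), t(p ∘ p ∘ p, m ∘ p ∘ q ∘ q, m ∘ p ∘ p ∘ q), t(t(m, m, q), m ∘ p, m ∘ p ∘ q ∘ q)))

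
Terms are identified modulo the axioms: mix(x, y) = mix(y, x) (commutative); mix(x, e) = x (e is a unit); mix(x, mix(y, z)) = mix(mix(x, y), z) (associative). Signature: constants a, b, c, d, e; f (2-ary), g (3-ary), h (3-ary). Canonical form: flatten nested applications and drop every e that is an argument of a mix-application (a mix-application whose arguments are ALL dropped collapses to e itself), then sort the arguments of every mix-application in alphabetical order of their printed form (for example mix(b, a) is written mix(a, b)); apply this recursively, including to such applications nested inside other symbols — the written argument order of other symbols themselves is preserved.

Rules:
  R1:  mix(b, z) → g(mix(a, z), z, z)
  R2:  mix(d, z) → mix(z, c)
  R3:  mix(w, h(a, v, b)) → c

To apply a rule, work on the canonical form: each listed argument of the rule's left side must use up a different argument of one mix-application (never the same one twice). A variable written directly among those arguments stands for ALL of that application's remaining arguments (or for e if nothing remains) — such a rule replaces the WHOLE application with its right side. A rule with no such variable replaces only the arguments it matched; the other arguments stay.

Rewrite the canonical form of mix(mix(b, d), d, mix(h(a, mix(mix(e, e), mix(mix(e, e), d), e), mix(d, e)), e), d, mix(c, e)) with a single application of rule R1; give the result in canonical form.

Canonical form:  mix(b, c, d, d, d, h(a, d, d))
R1 matches:  uses b;  z := mix(c, d, d, d, h(a, d, d))
The variable takes the whole remainder — replace the entire application.
Result:  g(mix(a, c, d, d, d, h(a, d, d)), mix(c, d, d, d, h(a, d, d)), mix(c, d, d, d, h(a, d, d)))

Answer: g(mix(a, c, d, d, d, h(a, d, d)), mix(c, d, d, d, h(a, d, d)), mix(c, d, d, d, h(a, d, d)))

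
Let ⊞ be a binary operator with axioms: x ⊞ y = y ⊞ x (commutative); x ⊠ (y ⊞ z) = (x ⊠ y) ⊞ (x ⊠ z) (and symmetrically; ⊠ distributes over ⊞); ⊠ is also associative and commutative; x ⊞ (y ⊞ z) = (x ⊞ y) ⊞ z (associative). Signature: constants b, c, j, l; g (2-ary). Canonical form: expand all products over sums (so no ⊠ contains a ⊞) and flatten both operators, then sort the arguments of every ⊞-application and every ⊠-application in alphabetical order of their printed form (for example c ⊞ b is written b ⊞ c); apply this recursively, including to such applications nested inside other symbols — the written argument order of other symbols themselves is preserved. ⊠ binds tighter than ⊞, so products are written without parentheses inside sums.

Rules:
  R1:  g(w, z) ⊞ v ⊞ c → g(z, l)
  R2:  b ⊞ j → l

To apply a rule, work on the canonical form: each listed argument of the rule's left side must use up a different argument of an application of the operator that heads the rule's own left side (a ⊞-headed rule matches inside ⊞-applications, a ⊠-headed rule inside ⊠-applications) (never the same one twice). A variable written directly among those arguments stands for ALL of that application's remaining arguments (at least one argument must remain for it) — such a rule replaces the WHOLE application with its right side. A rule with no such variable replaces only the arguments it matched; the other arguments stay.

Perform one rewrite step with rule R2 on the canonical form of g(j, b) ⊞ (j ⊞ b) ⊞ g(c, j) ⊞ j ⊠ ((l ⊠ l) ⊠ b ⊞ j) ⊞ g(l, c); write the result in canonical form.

Answer: b ⊠ j ⊠ l ⊠ l ⊞ g(c, j) ⊞ g(j, b) ⊞ g(l, c) ⊞ j ⊠ j ⊞ l

Derivation:
Canonical form:  b ⊞ b ⊠ j ⊠ l ⊠ l ⊞ g(c, j) ⊞ g(j, b) ⊞ g(l, c) ⊞ j ⊞ j ⊠ j
R2 matches:  uses b, j
Giving:  b ⊠ j ⊠ l ⊠ l ⊞ g(c, j) ⊞ g(j, b) ⊞ g(l, c) ⊞ j ⊠ j ⊞ l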